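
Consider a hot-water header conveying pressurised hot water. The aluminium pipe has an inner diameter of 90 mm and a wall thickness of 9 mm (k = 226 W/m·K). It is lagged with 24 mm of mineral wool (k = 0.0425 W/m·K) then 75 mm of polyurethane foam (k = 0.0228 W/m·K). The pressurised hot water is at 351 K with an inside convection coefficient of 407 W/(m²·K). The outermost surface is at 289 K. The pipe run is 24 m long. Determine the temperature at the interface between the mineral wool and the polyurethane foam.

T ≈ 337 K

Treating each annulus and film as a series resistance:
R_inner film = 1/(h_i·2πr₁L) = 1/(407×2π×0.045×24) = 3.621×10^-4 K/W
R_aluminium pipe wall = ln(54/45)/(2π×226×24) = 5.35×10^-6 K/W
R_mineral wool = ln(78/54)/(2π×0.0425×24) = 0.05738 K/W
R_polyurethane foam = ln(153/78)/(2π×0.0228×24) = 0.196 K/W
R_total = 0.2537 K/W
Q = ΔT/R_total = 62/0.2537
Q = 244 W
T_interface = T_inner − Q·ΣR(inner→interface) = 351 − 244×0.05775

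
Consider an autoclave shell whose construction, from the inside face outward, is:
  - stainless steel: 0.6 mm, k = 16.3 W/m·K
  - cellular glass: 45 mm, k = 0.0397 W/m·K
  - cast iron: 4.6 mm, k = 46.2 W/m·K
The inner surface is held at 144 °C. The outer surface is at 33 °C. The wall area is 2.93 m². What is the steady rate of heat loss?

Series thermal resistances:
R_stainless steel = L/(kA) = 0.0006/(16.3×2.93) = 1.256×10^-5 K/W
R_cellular glass = L/(kA) = 0.045/(0.0397×2.93) = 0.3869 K/W
R_cast iron = L/(kA) = 0.0046/(46.2×2.93) = 3.398×10^-5 K/W
R_total = 0.3869 K/W
Q = ΔT / R_total = 111 / 0.3869

Q ≈ 287 W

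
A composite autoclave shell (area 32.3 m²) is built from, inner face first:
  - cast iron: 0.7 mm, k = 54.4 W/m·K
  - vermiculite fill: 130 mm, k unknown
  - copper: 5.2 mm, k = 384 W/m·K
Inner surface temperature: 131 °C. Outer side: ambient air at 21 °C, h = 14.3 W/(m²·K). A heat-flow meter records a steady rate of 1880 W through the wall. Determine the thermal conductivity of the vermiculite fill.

k ≈ 0.0714 W/(m·K)

Thermal resistances in series:
R_cast iron = L/(kA) = 0.0007/(54.4×32.3) = 3.984×10^-7 K/W
R_copper = L/(kA) = 0.0052/(384×32.3) = 4.192×10^-7 K/W
R_outer film = 1/(h_o·A) = 1/(14.3×32.3) = 0.002165 K/W
Sum of known resistances R_other = 0.002166 K/W
Total R = ΔT/Q = 110/1880 = 0.05851 K/W
R_vermiculite fill = R_total − R_other = 0.05634 K/W
k = L/(R·A) = 0.13/(0.05634×32.3)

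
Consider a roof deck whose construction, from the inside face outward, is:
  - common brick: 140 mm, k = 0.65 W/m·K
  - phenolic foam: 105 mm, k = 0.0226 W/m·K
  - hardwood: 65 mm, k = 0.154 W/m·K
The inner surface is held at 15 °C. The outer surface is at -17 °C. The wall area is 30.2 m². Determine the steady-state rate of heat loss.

Q ≈ 183 W

Model the wall as resistances in series:
R_common brick = L/(kA) = 0.14/(0.65×30.2) = 0.007132 K/W
R_phenolic foam = L/(kA) = 0.105/(0.0226×30.2) = 0.1538 K/W
R_hardwood = L/(kA) = 0.065/(0.154×30.2) = 0.01398 K/W
R_total = 0.1749 K/W
Q = ΔT / R_total = 32 / 0.1749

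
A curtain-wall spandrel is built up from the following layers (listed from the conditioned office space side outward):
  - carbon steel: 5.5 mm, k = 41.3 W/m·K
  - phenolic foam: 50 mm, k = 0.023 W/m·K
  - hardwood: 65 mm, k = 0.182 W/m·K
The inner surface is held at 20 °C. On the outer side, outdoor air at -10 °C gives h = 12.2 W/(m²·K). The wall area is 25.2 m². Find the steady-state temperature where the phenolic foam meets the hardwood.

T ≈ -4.96 °C

Treating each layer as a thermal resistance in series:
R_carbon steel = L/(kA) = 0.0055/(41.3×25.2) = 5.285×10^-6 K/W
R_phenolic foam = L/(kA) = 0.05/(0.023×25.2) = 0.08627 K/W
R_hardwood = L/(kA) = 0.065/(0.182×25.2) = 0.01417 K/W
R_outer film = 1/(h_o·A) = 1/(12.2×25.2) = 0.003253 K/W
R_total = 0.1037 K/W;  Q = ΔT/R_total = 30/0.1037 = 289.3 W
T_interface = T_inner − Q·ΣR(inner→interface) = 20 − 289×0.08627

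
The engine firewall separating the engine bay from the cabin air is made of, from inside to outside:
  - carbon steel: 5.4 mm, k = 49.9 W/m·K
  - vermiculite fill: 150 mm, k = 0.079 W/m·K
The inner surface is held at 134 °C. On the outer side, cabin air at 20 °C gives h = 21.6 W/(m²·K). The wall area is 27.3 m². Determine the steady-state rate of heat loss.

Q ≈ 1600 W

Using the resistance-network approach (series):
R_carbon steel = L/(kA) = 0.0054/(49.9×27.3) = 3.964×10^-6 K/W
R_vermiculite fill = L/(kA) = 0.15/(0.079×27.3) = 0.06955 K/W
R_outer film = 1/(h_o·A) = 1/(21.6×27.3) = 0.001696 K/W
R_total = 0.07125 K/W
Q = ΔT / R_total = 114 / 0.07125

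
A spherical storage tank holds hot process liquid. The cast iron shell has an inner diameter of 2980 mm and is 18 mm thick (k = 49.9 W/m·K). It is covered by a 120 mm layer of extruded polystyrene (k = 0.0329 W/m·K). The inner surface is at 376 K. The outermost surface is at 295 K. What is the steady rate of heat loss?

Q ≈ 685 W

Radial (spherical) resistances in series:
R_cast iron shell = (1/1.49 − 1/1.508)/(4π×49.9) = 1.278×10^-5 K/W
R_extruded polystyrene = (1/1.508 − 1/1.628)/(4π×0.0329) = 0.1182 K/W
R_total = 0.1182 K/W
Q = ΔT/R_total = 81/0.1182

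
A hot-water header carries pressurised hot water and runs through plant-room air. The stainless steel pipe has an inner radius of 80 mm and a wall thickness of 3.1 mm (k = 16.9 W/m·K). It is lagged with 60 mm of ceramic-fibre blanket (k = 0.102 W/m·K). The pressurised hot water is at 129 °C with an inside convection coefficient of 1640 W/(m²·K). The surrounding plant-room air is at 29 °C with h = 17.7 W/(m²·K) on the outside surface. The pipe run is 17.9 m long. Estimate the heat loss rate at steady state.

Radial resistances (cylindrical: R_cond = ln(r_o/r_i)/(2πkL), R_conv = 1/(h·2πrL)):
R_inner film = 1/(h_i·2πr₁L) = 1/(1640×2π×0.08×17.9) = 6.777×10^-5 K/W
R_stainless steel pipe wall = ln(83.1/80)/(2π×16.9×17.9) = 2×10^-5 K/W
R_ceramic-fibre blanket = ln(143.1/83.1)/(2π×0.102×17.9) = 0.04738 K/W
R_outer film = 1/(h_o·2πr_oL) = 1/(17.7×2π×0.1431×17.9) = 0.00351 K/W
R_total = 0.05097 K/W
Q = ΔT/R_total = 100/0.05097

Q ≈ 1960 W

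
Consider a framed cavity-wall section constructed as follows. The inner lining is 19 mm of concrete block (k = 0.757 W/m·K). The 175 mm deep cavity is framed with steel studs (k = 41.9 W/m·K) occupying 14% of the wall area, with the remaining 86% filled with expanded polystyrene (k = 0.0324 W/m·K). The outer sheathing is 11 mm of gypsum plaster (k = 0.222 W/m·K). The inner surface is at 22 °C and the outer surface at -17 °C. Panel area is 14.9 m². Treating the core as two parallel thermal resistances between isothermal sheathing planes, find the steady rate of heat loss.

Sheathing layers in series; stud and cavity paths in parallel between them.
R_inner = 0.019/(0.757×14.9) = 0.001685 K/W
R_stud  = 0.175/(41.9×0.14×14.9) = 0.002002 K/W
R_cav   = 0.175/(0.0324×0.86×14.9) = 0.4215 K/W
1/R_core = 1/R_stud + 1/R_cav → R_core = 0.001993 K/W
R_outer = 0.011/(0.222×14.9) = 0.003325 K/W
R_total = 0.007003 K/W
Q = ΔT/R_total = 39/0.007003

Q ≈ 5570 W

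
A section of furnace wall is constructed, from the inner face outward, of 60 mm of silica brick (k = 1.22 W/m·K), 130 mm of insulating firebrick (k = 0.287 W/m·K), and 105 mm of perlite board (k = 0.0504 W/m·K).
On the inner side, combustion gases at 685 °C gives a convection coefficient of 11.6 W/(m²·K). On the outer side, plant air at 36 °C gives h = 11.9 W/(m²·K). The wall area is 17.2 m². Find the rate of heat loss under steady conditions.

Treating each layer as a thermal resistance in series:
R_inner film = 1/(h_i·A) = 1/(11.6×17.2) = 0.005012 K/W
R_silica brick = L/(kA) = 0.06/(1.22×17.2) = 0.002859 K/W
R_insulating firebrick = L/(kA) = 0.13/(0.287×17.2) = 0.02633 K/W
R_perlite board = L/(kA) = 0.105/(0.0504×17.2) = 0.1211 K/W
R_outer film = 1/(h_o·A) = 1/(11.9×17.2) = 0.004886 K/W
R_total = 0.1602 K/W
Q = ΔT / R_total = 649 / 0.1602

Q ≈ 4050 W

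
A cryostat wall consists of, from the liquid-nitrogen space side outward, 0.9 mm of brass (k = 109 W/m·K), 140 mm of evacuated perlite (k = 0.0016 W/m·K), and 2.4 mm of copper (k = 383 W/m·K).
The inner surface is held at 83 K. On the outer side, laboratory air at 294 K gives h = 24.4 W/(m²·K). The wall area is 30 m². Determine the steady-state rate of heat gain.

Series thermal resistances:
R_brass = L/(kA) = 0.0009/(109×30) = 2.752×10^-7 K/W
R_evacuated perlite = L/(kA) = 0.14/(0.0016×30) = 2.917 K/W
R_copper = L/(kA) = 0.0024/(383×30) = 2.089×10^-7 K/W
R_outer film = 1/(h_o·A) = 1/(24.4×30) = 0.001366 K/W
R_total = 2.918 K/W
Q = ΔT / R_total = 211 / 2.918

Q ≈ 72.3 W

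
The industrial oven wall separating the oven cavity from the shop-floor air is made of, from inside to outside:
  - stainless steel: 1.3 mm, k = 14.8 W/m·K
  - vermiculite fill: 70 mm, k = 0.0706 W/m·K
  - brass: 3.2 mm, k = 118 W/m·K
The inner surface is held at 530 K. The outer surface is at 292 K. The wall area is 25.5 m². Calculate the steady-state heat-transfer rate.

Model the wall as resistances in series:
R_stainless steel = L/(kA) = 0.0013/(14.8×25.5) = 3.445×10^-6 K/W
R_vermiculite fill = L/(kA) = 0.07/(0.0706×25.5) = 0.03888 K/W
R_brass = L/(kA) = 0.0032/(118×25.5) = 1.063×10^-6 K/W
R_total = 0.03889 K/W
Q = ΔT / R_total = 238 / 0.03889

Q ≈ 6120 W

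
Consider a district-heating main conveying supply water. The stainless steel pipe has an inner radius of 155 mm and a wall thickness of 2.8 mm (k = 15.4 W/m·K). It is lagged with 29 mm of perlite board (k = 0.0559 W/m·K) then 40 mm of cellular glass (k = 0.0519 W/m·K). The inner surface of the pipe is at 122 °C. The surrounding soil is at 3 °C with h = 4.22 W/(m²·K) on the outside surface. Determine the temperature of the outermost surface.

Treating each annulus and film as a series resistance:
R_stainless steel pipe wall = ln(157.8/155)/(2π×15.4×1) = 1.85×10^-4 K/W
R_perlite board = ln(186.8/157.8)/(2π×0.0559×1) = 0.4803 K/W
R_cellular glass = ln(226.8/186.8)/(2π×0.0519×1) = 0.595 K/W
R_outer film = 1/(h_o·2πr_oL) = 1/(4.22×2π×0.2268×1) = 0.1663 K/W
R_total = 1.242 K/W
Q = ΔT/R_total = 119/1.242
Q = 95.8 W/m
T_interface = T_inner − Q·ΣR(inner→interface) = 122 − 95.8×1.076

T ≈ 18.9 °C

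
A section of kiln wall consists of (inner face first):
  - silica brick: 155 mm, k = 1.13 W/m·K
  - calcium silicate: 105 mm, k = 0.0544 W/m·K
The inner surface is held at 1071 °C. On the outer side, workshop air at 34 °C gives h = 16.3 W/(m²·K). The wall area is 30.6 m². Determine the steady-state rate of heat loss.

Using the resistance-network approach (series):
R_silica brick = L/(kA) = 0.155/(1.13×30.6) = 0.004483 K/W
R_calcium silicate = L/(kA) = 0.105/(0.0544×30.6) = 0.06308 K/W
R_outer film = 1/(h_o·A) = 1/(16.3×30.6) = 0.002005 K/W
R_total = 0.06956 K/W
Q = ΔT / R_total = 1037 / 0.06956

Q ≈ 14900 W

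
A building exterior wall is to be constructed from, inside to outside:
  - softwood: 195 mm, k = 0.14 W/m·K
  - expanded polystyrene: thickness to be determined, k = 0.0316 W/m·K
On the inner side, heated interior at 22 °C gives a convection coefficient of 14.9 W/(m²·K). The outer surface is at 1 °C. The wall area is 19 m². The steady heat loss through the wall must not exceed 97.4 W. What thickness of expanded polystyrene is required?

L ≈ 83.3 mm

Treating each layer as a thermal resistance in series:
R_inner film = 1/(h_i·A) = 1/(14.9×19) = 0.003532 K/W
R_softwood = L/(kA) = 0.195/(0.14×19) = 0.07331 K/W
Sum of the known resistances R_other = 0.07684 K/W
Required total resistance R_tot = ΔT/Q_allow = 21/97.4 = 0.2156 K/W
R_expanded polystyrene = R_tot − R_other = 0.1388 K/W
L = R·k·A = 0.1388×0.0316×19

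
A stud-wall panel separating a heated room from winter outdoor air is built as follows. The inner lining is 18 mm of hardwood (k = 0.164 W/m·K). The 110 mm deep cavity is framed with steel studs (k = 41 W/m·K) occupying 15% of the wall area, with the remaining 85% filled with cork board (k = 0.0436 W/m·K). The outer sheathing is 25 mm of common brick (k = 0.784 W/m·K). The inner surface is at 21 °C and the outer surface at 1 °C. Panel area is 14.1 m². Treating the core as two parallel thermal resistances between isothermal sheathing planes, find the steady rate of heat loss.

Q ≈ 1770 W

Sheathing layers in series; stud and cavity paths in parallel between them.
R_inner = 0.018/(0.164×14.1) = 0.007784 K/W
R_stud  = 0.11/(41×0.15×14.1) = 0.001269 K/W
R_cav   = 0.11/(0.0436×0.85×14.1) = 0.2105 K/W
1/R_core = 1/R_stud + 1/R_cav → R_core = 0.001261 K/W
R_outer = 0.025/(0.784×14.1) = 0.002262 K/W
R_total = 0.01131 K/W
Q = ΔT/R_total = 20/0.01131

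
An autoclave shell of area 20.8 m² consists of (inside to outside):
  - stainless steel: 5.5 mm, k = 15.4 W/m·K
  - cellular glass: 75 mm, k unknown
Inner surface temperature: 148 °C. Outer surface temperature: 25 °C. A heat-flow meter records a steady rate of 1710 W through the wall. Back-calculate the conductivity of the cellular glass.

Using the resistance-network approach (series):
R_stainless steel = L/(kA) = 0.0055/(15.4×20.8) = 1.717×10^-5 K/W
Sum of known resistances R_other = 1.717×10^-5 K/W
Total R = ΔT/Q = 123/1710 = 0.07193 K/W
R_cellular glass = R_total − R_other = 0.07191 K/W
k = L/(R·A) = 0.075/(0.07191×20.8)

k ≈ 0.0501 W/(m·K)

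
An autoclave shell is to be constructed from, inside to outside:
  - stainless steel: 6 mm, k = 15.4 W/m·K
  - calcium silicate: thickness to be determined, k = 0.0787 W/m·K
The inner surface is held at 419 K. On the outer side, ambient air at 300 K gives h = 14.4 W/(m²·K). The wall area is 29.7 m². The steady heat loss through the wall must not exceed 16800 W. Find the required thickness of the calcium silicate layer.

L ≈ 11.1 mm

Treating each layer as a thermal resistance in series:
R_stainless steel = L/(kA) = 0.006/(15.4×29.7) = 1.312×10^-5 K/W
R_outer film = 1/(h_o·A) = 1/(14.4×29.7) = 0.002338 K/W
Sum of the known resistances R_other = 0.002351 K/W
Required total resistance R_tot = ΔT/Q_allow = 119/16800 = 0.007083 K/W
R_calcium silicate = R_tot − R_other = 0.004732 K/W
L = R·k·A = 0.004732×0.0787×29.7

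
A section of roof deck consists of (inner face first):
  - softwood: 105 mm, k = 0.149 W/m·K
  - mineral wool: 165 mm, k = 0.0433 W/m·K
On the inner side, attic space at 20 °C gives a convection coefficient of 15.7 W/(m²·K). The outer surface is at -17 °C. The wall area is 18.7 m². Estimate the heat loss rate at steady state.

Q ≈ 151 W

Using the resistance-network approach (series):
R_inner film = 1/(h_i·A) = 1/(15.7×18.7) = 0.003406 K/W
R_softwood = L/(kA) = 0.105/(0.149×18.7) = 0.03768 K/W
R_mineral wool = L/(kA) = 0.165/(0.0433×18.7) = 0.2038 K/W
R_total = 0.2449 K/W
Q = ΔT / R_total = 37 / 0.2449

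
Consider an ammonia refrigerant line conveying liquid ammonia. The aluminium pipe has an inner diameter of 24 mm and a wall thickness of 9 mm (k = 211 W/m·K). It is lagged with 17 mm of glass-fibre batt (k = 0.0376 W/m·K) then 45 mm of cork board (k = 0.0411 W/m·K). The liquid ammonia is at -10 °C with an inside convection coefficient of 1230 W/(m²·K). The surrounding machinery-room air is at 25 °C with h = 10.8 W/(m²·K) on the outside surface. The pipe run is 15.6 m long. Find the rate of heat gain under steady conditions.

For a radial system each layer contributes R = ln(r_out/r_in)/(2πkL); films add R = 1/(hA).
R_inner film = 1/(h_i·2πr₁L) = 1/(1230×2π×0.012×15.6) = 6.912×10^-4 K/W
R_aluminium pipe wall = ln(21/12)/(2π×211×15.6) = 2.706×10^-5 K/W
R_glass-fibre batt = ln(38/21)/(2π×0.0376×15.6) = 0.1609 K/W
R_cork board = ln(83/38)/(2π×0.0411×15.6) = 0.1939 K/W
R_outer film = 1/(h_o·2πr_oL) = 1/(10.8×2π×0.083×15.6) = 0.01138 K/W
R_total = 0.3669 K/W
Q = ΔT/R_total = 35/0.3669

Q ≈ 95.4 W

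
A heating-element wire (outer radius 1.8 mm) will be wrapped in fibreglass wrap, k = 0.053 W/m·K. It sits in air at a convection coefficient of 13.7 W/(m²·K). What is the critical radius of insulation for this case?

For a cylinder r_cr = k/h = 0.053/13.7
r_cr = 3.87 mm; since the bare radius (1.8 mm) is below r_cr, adding a thin layer of insulation will *increase* heat loss.

r_cr ≈ 3.87 mm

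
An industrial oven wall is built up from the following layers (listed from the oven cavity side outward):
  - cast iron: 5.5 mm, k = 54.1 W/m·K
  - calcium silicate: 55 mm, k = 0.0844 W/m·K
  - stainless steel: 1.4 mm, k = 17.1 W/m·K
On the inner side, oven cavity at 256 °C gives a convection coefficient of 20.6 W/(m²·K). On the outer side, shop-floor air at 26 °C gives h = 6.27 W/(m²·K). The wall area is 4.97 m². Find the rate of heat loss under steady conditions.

Q ≈ 1330 W

Treating each layer as a thermal resistance in series:
R_inner film = 1/(h_i·A) = 1/(20.6×4.97) = 0.009767 K/W
R_cast iron = L/(kA) = 0.0055/(54.1×4.97) = 2.046×10^-5 K/W
R_calcium silicate = L/(kA) = 0.055/(0.0844×4.97) = 0.1311 K/W
R_stainless steel = L/(kA) = 0.0014/(17.1×4.97) = 1.647×10^-5 K/W
R_outer film = 1/(h_o·A) = 1/(6.27×4.97) = 0.03209 K/W
R_total = 0.173 K/W
Q = ΔT / R_total = 230 / 0.173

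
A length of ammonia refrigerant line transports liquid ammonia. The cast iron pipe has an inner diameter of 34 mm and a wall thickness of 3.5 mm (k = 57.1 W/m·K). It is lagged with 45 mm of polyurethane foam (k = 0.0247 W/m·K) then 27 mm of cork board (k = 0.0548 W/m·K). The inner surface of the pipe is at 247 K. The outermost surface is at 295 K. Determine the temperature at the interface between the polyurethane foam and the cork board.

For a radial system each layer contributes R = ln(r_out/r_in)/(2πkL); films add R = 1/(hA).
R_cast iron pipe wall = ln(20.5/17)/(2π×57.1×1) = 5.218×10^-4 K/W
R_polyurethane foam = ln(65.5/20.5)/(2π×0.0247×1) = 7.485 K/W
R_cork board = ln(92.5/65.5)/(2π×0.0548×1) = 1.002 K/W
R_total = 8.488 K/W
Q = ΔT/R_total = 48/8.488
Q = 5.66 W/m
T_interface = T_inner + Q·ΣR(inner→interface) = 247 + 5.66×7.485

T ≈ 289 K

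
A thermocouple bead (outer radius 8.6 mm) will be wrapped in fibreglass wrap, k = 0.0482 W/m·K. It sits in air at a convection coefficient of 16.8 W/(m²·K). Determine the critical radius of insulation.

For a sphere r_cr = 2k/h = 2×0.0482/16.8
r_cr = 5.74 mm; since the bare radius (8.6 mm) is above r_cr, any added insulation will reduce heat loss.

r_cr ≈ 5.74 mm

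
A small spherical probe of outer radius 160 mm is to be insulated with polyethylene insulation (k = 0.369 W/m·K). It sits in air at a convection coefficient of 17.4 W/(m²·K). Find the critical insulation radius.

r_cr ≈ 42.4 mm

For a sphere r_cr = 2k/h = 2×0.369/17.4
r_cr = 42.4 mm; since the bare radius (160 mm) is above r_cr, any added insulation will reduce heat loss.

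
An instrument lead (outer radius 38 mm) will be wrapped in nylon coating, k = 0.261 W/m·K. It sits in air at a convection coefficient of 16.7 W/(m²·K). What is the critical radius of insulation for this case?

r_cr ≈ 15.6 mm

For a cylinder r_cr = k/h = 0.261/16.7
r_cr = 15.6 mm; since the bare radius (38 mm) is above r_cr, any added insulation will reduce heat loss.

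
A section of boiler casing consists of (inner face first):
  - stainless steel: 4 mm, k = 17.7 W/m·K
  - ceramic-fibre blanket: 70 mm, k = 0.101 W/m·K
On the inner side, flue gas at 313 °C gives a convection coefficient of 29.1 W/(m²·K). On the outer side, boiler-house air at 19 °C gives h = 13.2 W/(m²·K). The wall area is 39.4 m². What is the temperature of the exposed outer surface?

Treating each layer as a thermal resistance in series:
R_inner film = 1/(h_i·A) = 1/(29.1×39.4) = 8.722×10^-4 K/W
R_stainless steel = L/(kA) = 0.004/(17.7×39.4) = 5.736×10^-6 K/W
R_ceramic-fibre blanket = L/(kA) = 0.07/(0.101×39.4) = 0.01759 K/W
R_outer film = 1/(h_o·A) = 1/(13.2×39.4) = 0.001923 K/W
R_total = 0.02039 K/W;  Q = ΔT/R_total = 294/0.02039 = 14420 W
T_interface = T_inner − Q·ΣR(inner→interface) = 313 − 14400×0.01847

T ≈ 46.7 °C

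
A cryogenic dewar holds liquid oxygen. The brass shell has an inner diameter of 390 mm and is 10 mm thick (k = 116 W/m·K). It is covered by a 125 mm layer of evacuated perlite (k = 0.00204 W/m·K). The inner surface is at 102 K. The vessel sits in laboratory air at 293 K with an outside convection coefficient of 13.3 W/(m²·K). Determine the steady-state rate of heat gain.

For a spherical shell R = (1/r₁ − 1/r₂)/(4πk); film R = 1/(h·4πr²). In series:
R_brass shell = (1/0.195 − 1/0.205)/(4π×116) = 1.716×10^-4 K/W
R_evacuated perlite = (1/0.205 − 1/0.33)/(4π×0.00204) = 72.08 K/W
R_outer film = 1/(h·4πr_o²) = 1/(13.3×4π×0.33²) = 0.05494 K/W
R_total = 72.13 K/W
Q = ΔT/R_total = 191/72.13

Q ≈ 2.65 W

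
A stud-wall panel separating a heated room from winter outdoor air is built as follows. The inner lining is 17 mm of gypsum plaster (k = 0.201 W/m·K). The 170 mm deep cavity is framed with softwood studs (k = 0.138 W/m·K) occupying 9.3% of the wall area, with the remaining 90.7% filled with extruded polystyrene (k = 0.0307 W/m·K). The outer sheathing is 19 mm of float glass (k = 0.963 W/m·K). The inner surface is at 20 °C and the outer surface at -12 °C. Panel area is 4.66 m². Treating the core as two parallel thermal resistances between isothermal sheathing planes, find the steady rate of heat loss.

Q ≈ 34.8 W

Sheathing layers in series; stud and cavity paths in parallel between them.
R_inner = 0.017/(0.201×4.66) = 0.01815 K/W
R_stud  = 0.17/(0.138×0.093×4.66) = 2.843 K/W
R_cav   = 0.17/(0.0307×0.907×4.66) = 1.31 K/W
1/R_core = 1/R_stud + 1/R_cav → R_core = 0.8968 K/W
R_outer = 0.019/(0.963×4.66) = 0.004234 K/W
R_total = 0.9192 K/W
Q = ΔT/R_total = 32/0.9192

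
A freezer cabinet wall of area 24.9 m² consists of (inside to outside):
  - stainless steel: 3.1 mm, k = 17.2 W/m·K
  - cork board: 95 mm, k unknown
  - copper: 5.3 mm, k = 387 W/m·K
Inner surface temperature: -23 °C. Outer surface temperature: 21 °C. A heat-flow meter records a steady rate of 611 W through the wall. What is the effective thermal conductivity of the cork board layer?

k ≈ 0.053 W/(m·K)

Treating each layer as a thermal resistance in series:
R_stainless steel = L/(kA) = 0.0031/(17.2×24.9) = 7.238×10^-6 K/W
R_copper = L/(kA) = 0.0053/(387×24.9) = 5.5×10^-7 K/W
Sum of known resistances R_other = 7.788×10^-6 K/W
Total R = ΔT/Q = 44/611 = 0.07201 K/W
R_cork board = R_total − R_other = 0.07201 K/W
k = L/(R·A) = 0.095/(0.07201×24.9)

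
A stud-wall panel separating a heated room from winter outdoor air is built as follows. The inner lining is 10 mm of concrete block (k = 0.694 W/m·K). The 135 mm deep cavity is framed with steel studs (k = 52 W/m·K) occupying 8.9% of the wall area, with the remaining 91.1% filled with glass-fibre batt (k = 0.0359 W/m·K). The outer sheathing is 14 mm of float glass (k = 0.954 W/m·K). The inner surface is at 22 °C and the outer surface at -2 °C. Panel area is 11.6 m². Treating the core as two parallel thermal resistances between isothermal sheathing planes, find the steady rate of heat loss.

Sheathing layers in series; stud and cavity paths in parallel between them.
R_inner = 0.01/(0.694×11.6) = 0.001242 K/W
R_stud  = 0.135/(52×0.089×11.6) = 0.002515 K/W
R_cav   = 0.135/(0.0359×0.911×11.6) = 0.3558 K/W
1/R_core = 1/R_stud + 1/R_cav → R_core = 0.002497 K/W
R_outer = 0.014/(0.954×11.6) = 0.001265 K/W
R_total = 0.005004 K/W
Q = ΔT/R_total = 24/0.005004

Q ≈ 4800 W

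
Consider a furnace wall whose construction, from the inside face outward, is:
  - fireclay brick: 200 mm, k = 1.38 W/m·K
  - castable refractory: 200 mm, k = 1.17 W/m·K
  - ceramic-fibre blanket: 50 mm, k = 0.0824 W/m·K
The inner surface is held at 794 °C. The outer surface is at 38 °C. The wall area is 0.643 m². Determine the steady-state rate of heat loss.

Model the wall as resistances in series:
R_fireclay brick = L/(kA) = 0.2/(1.38×0.643) = 0.2254 K/W
R_castable refractory = L/(kA) = 0.2/(1.17×0.643) = 0.2658 K/W
R_ceramic-fibre blanket = L/(kA) = 0.05/(0.0824×0.643) = 0.9437 K/W
R_total = 1.435 K/W
Q = ΔT / R_total = 756 / 1.435

Q ≈ 527 W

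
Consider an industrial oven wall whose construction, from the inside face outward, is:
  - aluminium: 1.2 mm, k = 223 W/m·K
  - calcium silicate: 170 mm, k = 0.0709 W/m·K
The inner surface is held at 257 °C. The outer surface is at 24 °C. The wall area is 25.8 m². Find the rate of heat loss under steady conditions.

Q ≈ 2510 W

Treating each layer as a thermal resistance in series:
R_aluminium = L/(kA) = 0.0012/(223×25.8) = 2.086×10^-7 K/W
R_calcium silicate = L/(kA) = 0.17/(0.0709×25.8) = 0.09294 K/W
R_total = 0.09294 K/W
Q = ΔT / R_total = 233 / 0.09294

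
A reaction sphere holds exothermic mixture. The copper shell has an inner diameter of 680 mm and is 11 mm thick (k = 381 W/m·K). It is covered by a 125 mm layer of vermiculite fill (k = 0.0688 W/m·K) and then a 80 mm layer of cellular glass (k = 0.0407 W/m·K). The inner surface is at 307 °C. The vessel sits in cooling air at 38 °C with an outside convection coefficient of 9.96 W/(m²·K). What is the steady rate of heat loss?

Q ≈ 181 W

Radial (spherical) resistances in series:
R_copper shell = (1/0.34 − 1/0.351)/(4π×381) = 1.925×10^-5 K/W
R_vermiculite fill = (1/0.351 − 1/0.476)/(4π×0.0688) = 0.8654 K/W
R_cellular glass = (1/0.476 − 1/0.556)/(4π×0.0407) = 0.591 K/W
R_outer film = 1/(h·4πr_o²) = 1/(9.96×4π×0.556²) = 0.02585 K/W
R_total = 1.482 K/W
Q = ΔT/R_total = 269/1.482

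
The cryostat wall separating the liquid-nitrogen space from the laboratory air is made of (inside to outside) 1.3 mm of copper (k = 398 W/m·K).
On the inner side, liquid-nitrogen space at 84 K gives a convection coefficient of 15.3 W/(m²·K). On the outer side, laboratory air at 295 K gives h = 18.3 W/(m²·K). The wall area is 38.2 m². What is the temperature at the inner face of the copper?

Series thermal resistances:
R_inner film = 1/(h_i·A) = 1/(15.3×38.2) = 0.001711 K/W
R_copper = L/(kA) = 0.0013/(398×38.2) = 8.551×10^-8 K/W
R_outer film = 1/(h_o·A) = 1/(18.3×38.2) = 0.00143 K/W
R_total = 0.003142 K/W;  Q = ΔT/R_total = 211/0.003142 = 67160 W
T_interface = T_inner + Q·ΣR(inner→interface) = 84 + 67200×0.001711

T ≈ 199 K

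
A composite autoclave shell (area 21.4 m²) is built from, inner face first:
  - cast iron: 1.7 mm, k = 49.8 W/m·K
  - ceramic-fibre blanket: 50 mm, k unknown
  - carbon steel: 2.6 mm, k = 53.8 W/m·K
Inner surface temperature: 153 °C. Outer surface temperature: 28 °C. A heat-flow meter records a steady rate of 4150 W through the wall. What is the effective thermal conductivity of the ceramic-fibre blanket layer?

k ≈ 0.0776 W/(m·K)

Model the wall as resistances in series:
R_cast iron = L/(kA) = 0.0017/(49.8×21.4) = 1.595×10^-6 K/W
R_carbon steel = L/(kA) = 0.0026/(53.8×21.4) = 2.258×10^-6 K/W
Sum of known resistances R_other = 3.853×10^-6 K/W
Total R = ΔT/Q = 125/4150 = 0.03012 K/W
R_ceramic-fibre blanket = R_total − R_other = 0.03012 K/W
k = L/(R·A) = 0.05/(0.03012×21.4)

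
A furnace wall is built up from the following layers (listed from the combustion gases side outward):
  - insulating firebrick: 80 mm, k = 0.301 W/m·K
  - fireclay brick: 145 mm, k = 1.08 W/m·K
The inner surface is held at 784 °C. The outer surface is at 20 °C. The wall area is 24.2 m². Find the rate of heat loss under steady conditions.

Using the resistance-network approach (series):
R_insulating firebrick = L/(kA) = 0.08/(0.301×24.2) = 0.01098 K/W
R_fireclay brick = L/(kA) = 0.145/(1.08×24.2) = 0.005548 K/W
R_total = 0.01653 K/W
Q = ΔT / R_total = 764 / 0.01653

Q ≈ 46200 W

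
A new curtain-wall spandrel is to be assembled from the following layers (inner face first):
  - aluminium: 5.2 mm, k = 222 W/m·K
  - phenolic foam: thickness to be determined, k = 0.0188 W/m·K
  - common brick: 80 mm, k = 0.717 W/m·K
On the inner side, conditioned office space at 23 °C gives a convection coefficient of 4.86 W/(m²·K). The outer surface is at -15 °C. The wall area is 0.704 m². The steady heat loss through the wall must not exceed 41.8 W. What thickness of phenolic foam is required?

Model the wall as resistances in series:
R_inner film = 1/(h_i·A) = 1/(4.86×0.704) = 0.2923 K/W
R_aluminium = L/(kA) = 0.0052/(222×0.704) = 3.327×10^-5 K/W
R_common brick = L/(kA) = 0.08/(0.717×0.704) = 0.1585 K/W
Sum of the known resistances R_other = 0.4508 K/W
Required total resistance R_tot = ΔT/Q_allow = 38/41.8 = 0.9091 K/W
R_phenolic foam = R_tot − R_other = 0.4583 K/W
L = R·k·A = 0.4583×0.0188×0.704

L ≈ 6.07 mm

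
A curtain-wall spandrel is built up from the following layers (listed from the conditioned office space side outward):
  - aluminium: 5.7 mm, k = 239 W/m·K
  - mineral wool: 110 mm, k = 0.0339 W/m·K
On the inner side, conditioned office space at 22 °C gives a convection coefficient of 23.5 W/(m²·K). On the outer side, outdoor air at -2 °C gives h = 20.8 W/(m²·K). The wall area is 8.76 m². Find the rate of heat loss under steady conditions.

Thermal resistances in series:
R_inner film = 1/(h_i·A) = 1/(23.5×8.76) = 0.004858 K/W
R_aluminium = L/(kA) = 0.0057/(239×8.76) = 2.723×10^-6 K/W
R_mineral wool = L/(kA) = 0.11/(0.0339×8.76) = 0.3704 K/W
R_outer film = 1/(h_o·A) = 1/(20.8×8.76) = 0.005488 K/W
R_total = 0.3808 K/W
Q = ΔT / R_total = 24 / 0.3808

Q ≈ 63 W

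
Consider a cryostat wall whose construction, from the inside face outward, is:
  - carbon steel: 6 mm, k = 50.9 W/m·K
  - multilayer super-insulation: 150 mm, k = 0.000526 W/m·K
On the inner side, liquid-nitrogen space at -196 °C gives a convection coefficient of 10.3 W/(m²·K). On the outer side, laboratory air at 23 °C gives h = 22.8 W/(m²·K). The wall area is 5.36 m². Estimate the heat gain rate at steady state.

Q ≈ 4.11 W

Series thermal resistances:
R_inner film = 1/(h_i·A) = 1/(10.3×5.36) = 0.01811 K/W
R_carbon steel = L/(kA) = 0.006/(50.9×5.36) = 2.199×10^-5 K/W
R_multilayer super-insulation = L/(kA) = 0.15/(0.000526×5.36) = 53.2 K/W
R_outer film = 1/(h_o·A) = 1/(22.8×5.36) = 0.008183 K/W
R_total = 53.23 K/W
Q = ΔT / R_total = 219 / 53.23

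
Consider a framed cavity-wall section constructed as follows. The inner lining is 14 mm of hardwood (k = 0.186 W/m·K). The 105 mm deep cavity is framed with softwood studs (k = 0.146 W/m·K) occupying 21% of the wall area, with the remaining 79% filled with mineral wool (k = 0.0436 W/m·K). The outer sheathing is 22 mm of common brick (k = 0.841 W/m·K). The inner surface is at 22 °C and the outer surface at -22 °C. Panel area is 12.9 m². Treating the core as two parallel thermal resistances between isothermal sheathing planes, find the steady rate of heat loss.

Q ≈ 331 W

Sheathing layers in series; stud and cavity paths in parallel between them.
R_inner = 0.014/(0.186×12.9) = 0.005835 K/W
R_stud  = 0.105/(0.146×0.21×12.9) = 0.2655 K/W
R_cav   = 0.105/(0.0436×0.79×12.9) = 0.2363 K/W
1/R_core = 1/R_stud + 1/R_cav → R_core = 0.125 K/W
R_outer = 0.022/(0.841×12.9) = 0.002028 K/W
R_total = 0.1329 K/W
Q = ΔT/R_total = 44/0.1329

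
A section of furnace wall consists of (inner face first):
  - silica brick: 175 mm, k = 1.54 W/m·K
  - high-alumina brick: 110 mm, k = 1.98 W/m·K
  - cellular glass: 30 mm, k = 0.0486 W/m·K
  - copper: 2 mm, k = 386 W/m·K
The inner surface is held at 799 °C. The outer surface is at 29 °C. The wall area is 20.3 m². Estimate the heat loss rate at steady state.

Treating each layer as a thermal resistance in series:
R_silica brick = L/(kA) = 0.175/(1.54×20.3) = 0.005598 K/W
R_high-alumina brick = L/(kA) = 0.11/(1.98×20.3) = 0.002737 K/W
R_cellular glass = L/(kA) = 0.03/(0.0486×20.3) = 0.03041 K/W
R_copper = L/(kA) = 0.002/(386×20.3) = 2.552×10^-7 K/W
R_total = 0.03874 K/W
Q = ΔT / R_total = 770 / 0.03874

Q ≈ 19900 W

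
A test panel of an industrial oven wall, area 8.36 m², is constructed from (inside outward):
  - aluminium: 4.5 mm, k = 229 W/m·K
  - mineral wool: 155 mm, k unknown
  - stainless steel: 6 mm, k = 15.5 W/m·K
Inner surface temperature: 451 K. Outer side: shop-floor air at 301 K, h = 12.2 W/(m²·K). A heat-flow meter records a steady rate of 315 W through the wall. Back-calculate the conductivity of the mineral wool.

Thermal resistances in series:
R_aluminium = L/(kA) = 0.0045/(229×8.36) = 2.351×10^-6 K/W
R_stainless steel = L/(kA) = 0.006/(15.5×8.36) = 4.63×10^-5 K/W
R_outer film = 1/(h_o·A) = 1/(12.2×8.36) = 0.009805 K/W
Sum of known resistances R_other = 0.009853 K/W
Total R = ΔT/Q = 150/315 = 0.4762 K/W
R_mineral wool = R_total − R_other = 0.4663 K/W
k = L/(R·A) = 0.155/(0.4663×8.36)

k ≈ 0.0398 W/(m·K)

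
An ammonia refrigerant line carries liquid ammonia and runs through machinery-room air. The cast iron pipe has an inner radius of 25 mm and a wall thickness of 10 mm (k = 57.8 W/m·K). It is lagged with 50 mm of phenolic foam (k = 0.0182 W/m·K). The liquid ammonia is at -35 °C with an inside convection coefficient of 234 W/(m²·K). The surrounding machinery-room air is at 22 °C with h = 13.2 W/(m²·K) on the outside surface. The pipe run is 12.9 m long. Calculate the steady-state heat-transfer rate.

Q ≈ 92.7 W

Per-layer cylindrical resistances, series-summed:
R_inner film = 1/(h_i·2πr₁L) = 1/(234×2π×0.025×12.9) = 0.002109 K/W
R_cast iron pipe wall = ln(35/25)/(2π×57.8×12.9) = 7.182×10^-5 K/W
R_phenolic foam = ln(85/35)/(2π×0.0182×12.9) = 0.6015 K/W
R_outer film = 1/(h_o·2πr_oL) = 1/(13.2×2π×0.085×12.9) = 0.011 K/W
R_total = 0.6147 K/W
Q = ΔT/R_total = 57/0.6147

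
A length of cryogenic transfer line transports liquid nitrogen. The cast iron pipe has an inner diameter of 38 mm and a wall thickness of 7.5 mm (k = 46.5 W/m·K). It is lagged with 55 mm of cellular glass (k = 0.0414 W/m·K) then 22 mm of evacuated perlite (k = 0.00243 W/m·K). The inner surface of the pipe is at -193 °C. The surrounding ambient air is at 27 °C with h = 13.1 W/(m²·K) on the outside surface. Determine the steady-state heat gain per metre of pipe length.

Radial resistances (cylindrical: R_cond = ln(r_o/r_i)/(2πkL), R_conv = 1/(h·2πrL)):
R_cast iron pipe wall = ln(26.5/19)/(2π×46.5×1) = 0.001139 K/W
R_cellular glass = ln(81.5/26.5)/(2π×0.0414×1) = 4.319 K/W
R_evacuated perlite = ln(103.5/81.5)/(2π×0.00243×1) = 15.65 K/W
R_outer film = 1/(h_o·2πr_oL) = 1/(13.1×2π×0.1035×1) = 0.1174 K/W
R_total = 20.09 K/W
Q = ΔT/R_total = 220/20.09

q′ ≈ 11 W/m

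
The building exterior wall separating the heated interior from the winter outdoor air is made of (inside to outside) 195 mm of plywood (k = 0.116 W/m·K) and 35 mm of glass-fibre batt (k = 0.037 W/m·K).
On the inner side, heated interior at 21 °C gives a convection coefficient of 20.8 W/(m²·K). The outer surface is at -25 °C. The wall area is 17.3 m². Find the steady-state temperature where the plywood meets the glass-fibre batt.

Thermal resistances in series:
R_inner film = 1/(h_i·A) = 1/(20.8×17.3) = 0.002779 K/W
R_plywood = L/(kA) = 0.195/(0.116×17.3) = 0.09717 K/W
R_glass-fibre batt = L/(kA) = 0.035/(0.037×17.3) = 0.05468 K/W
R_total = 0.1546 K/W;  Q = ΔT/R_total = 46/0.1546 = 297.5 W
T_interface = T_inner − Q·ΣR(inner→interface) = 21 − 297×0.09995

T ≈ -8.73 °C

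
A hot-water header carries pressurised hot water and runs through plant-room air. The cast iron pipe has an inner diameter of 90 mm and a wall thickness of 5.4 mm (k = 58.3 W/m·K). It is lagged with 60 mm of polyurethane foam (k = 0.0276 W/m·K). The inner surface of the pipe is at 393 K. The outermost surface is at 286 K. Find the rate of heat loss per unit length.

For a radial system each layer contributes R = ln(r_out/r_in)/(2πkL); films add R = 1/(hA).
R_cast iron pipe wall = ln(50.4/45)/(2π×58.3×1) = 3.094×10^-4 K/W
R_polyurethane foam = ln(110.4/50.4)/(2π×0.0276×1) = 4.522 K/W
R_total = 4.522 K/W
Q = ΔT/R_total = 107/4.522

q′ ≈ 23.7 W/m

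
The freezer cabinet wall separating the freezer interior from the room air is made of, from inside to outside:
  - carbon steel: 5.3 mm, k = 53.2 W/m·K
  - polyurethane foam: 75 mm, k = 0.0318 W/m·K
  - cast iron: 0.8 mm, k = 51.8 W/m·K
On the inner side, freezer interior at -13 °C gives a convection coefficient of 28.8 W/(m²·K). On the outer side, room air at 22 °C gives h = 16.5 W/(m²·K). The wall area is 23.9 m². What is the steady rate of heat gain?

Treating each layer as a thermal resistance in series:
R_inner film = 1/(h_i·A) = 1/(28.8×23.9) = 0.001453 K/W
R_carbon steel = L/(kA) = 0.0053/(53.2×23.9) = 4.168×10^-6 K/W
R_polyurethane foam = L/(kA) = 0.075/(0.0318×23.9) = 0.09868 K/W
R_cast iron = L/(kA) = 0.0008/(51.8×23.9) = 6.462×10^-7 K/W
R_outer film = 1/(h_o·A) = 1/(16.5×23.9) = 0.002536 K/W
R_total = 0.1027 K/W
Q = ΔT / R_total = 35 / 0.1027

Q ≈ 341 W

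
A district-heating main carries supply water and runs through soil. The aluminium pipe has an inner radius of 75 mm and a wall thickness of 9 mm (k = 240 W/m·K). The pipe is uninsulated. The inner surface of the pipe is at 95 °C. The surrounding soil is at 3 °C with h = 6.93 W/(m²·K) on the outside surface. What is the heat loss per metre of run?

Per-layer cylindrical resistances, series-summed:
R_aluminium pipe wall = ln(84/75)/(2π×240×1) = 7.515×10^-5 K/W
R_outer film = 1/(h_o·2πr_oL) = 1/(6.93×2π×0.084×1) = 0.2734 K/W
R_total = 0.2735 K/W
Q = ΔT/R_total = 92/0.2735

q′ ≈ 336 W/m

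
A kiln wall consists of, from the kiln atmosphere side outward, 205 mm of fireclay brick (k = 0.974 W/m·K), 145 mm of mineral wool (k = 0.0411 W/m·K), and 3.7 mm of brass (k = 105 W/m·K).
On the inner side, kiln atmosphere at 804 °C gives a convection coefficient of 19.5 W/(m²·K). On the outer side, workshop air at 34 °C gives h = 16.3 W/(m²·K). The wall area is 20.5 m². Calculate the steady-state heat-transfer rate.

Q ≈ 4100 W

Model the wall as resistances in series:
R_inner film = 1/(h_i·A) = 1/(19.5×20.5) = 0.002502 K/W
R_fireclay brick = L/(kA) = 0.205/(0.974×20.5) = 0.01027 K/W
R_mineral wool = L/(kA) = 0.145/(0.0411×20.5) = 0.1721 K/W
R_brass = L/(kA) = 0.0037/(105×20.5) = 1.719×10^-6 K/W
R_outer film = 1/(h_o·A) = 1/(16.3×20.5) = 0.002993 K/W
R_total = 0.1879 K/W
Q = ΔT / R_total = 770 / 0.1879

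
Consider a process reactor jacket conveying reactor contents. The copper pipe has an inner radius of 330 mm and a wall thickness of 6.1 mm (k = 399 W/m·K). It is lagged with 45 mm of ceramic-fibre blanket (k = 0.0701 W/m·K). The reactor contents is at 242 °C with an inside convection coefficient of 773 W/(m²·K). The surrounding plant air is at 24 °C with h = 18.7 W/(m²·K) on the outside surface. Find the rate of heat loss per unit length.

q′ ≈ 707 W/m

Treating each annulus and film as a series resistance:
R_inner film = 1/(h_i·2πr₁L) = 1/(773×2π×0.33×1) = 6.239×10^-4 K/W
R_copper pipe wall = ln(336.1/330)/(2π×399×1) = 7.306×10^-6 K/W
R_ceramic-fibre blanket = ln(381.1/336.1)/(2π×0.0701×1) = 0.2853 K/W
R_outer film = 1/(h_o·2πr_oL) = 1/(18.7×2π×0.3811×1) = 0.02233 K/W
R_total = 0.3082 K/W
Q = ΔT/R_total = 218/0.3082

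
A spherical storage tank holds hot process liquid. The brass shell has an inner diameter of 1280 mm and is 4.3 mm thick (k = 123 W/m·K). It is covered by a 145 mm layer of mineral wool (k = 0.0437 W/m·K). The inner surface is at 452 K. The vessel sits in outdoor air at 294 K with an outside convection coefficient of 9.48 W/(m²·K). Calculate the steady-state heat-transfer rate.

Spherical conduction: R = (1/r_in − 1/r_out)/(4πk) per layer; series-sum.
R_brass shell = (1/0.64 − 1/0.6443)/(4π×123) = 6.747×10^-6 K/W
R_mineral wool = (1/0.6443 − 1/0.7893)/(4π×0.0437) = 0.5192 K/W
R_outer film = 1/(h·4πr_o²) = 1/(9.48×4π×0.7893²) = 0.01347 K/W
R_total = 0.5327 K/W
Q = ΔT/R_total = 158/0.5327

Q ≈ 297 W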